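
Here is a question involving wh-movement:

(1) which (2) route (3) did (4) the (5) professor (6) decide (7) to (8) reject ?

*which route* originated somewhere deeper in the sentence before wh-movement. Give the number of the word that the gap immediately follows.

Before movement: The professor did decide to reject which route.
'which route' functions as the direct object of 'reject'. Wh-movement fronts it, leaving a gap right after 'reject':
Which route did the professor decide to reject ___?
'reject' is word 8.

8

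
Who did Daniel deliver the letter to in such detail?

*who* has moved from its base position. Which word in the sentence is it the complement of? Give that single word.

to

Before movement: Daniel did deliver the letter to who in such detail.
'who' is the object of the preposition 'to' (recipient of 'deliver'). Wh-movement fronts it, leaving a gap right after 'to':
Who did Daniel deliver the letter to ___ in such detail?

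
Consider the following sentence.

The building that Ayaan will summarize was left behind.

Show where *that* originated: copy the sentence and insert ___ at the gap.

The building that Ayaan will summarize ___ was left behind.

'that' functions as the direct object of 'summarize'. The gap is right after 'summarize'.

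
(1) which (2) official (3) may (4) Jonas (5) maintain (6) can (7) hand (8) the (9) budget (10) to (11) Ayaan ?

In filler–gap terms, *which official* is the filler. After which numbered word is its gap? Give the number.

Pre-movement form: Jonas may maintain which official can hand the budget to Ayaan.
The filler 'which official' is interpreted as the subject of the clause embedded under 'maintain'. Fronting leaves a gap immediately after 'maintain':
Which official may Jonas maintain ___ can hand the budget to Ayaan?
'maintain' is word 5.

5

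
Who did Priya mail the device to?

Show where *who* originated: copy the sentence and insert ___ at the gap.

Who did Priya mail the device to ___?

Before movement: Priya did mail the device to who.
'who' functions as the object of the preposition 'to' (recipient of 'mail'). The gap is right after 'to'.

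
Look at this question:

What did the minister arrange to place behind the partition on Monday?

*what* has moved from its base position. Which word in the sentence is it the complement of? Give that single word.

place

Before movement: The minister did arrange to place what behind the partition on Monday.
The filler 'what' is interpreted as the direct object of 'place'. It moves to the left edge, and the trace sits right after 'place':
What did the minister arrange to place ___ behind the partition on Monday?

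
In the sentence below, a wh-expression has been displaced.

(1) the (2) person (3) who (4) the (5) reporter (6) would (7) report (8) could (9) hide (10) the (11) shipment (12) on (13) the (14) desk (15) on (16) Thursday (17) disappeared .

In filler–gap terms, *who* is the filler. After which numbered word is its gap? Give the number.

7

The filler 'who' is interpreted as the subject of the clause embedded under 'report'. Fronting leaves a gap immediately after 'report':
The person who the reporter would report ___ could hide the shipment on the desk on Thursday disappeared.
'report' is word 7.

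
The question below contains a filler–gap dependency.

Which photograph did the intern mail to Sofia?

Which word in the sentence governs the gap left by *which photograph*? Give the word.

Underlying clause: The intern did mail which photograph to Sofia.
The filler 'which photograph' is interpreted as the direct object of 'mail'. Wh-movement fronts it, leaving a gap right after 'mail':
Which photograph did the intern mail ___ to Sofia?

mail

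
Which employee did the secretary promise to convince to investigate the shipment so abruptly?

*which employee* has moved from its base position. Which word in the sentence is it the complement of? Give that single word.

Pre-movement form: The secretary did promise to convince which employee to investigate the shipment so abruptly.
'which employee' is the direct object of 'convince'. Wh-movement fronts it, leaving a gap right after 'convince':
Which employee did the secretary promise to convince ___ to investigate the shipment so abruptly?

convince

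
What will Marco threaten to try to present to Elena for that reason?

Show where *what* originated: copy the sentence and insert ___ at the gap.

In situ: Marco will threaten to try to present what to Elena for that reason.
'what' functions as the direct object of 'present'. The gap is right after 'present'.

What will Marco threaten to try to present ___ to Elena for that reason?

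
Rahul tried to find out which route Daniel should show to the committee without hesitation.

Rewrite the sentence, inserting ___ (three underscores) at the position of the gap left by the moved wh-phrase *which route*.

Rahul tried to find out which route Daniel should show ___ to the committee without hesitation.

Pre-movement form: Daniel should show which route to the committee without hesitation.
'which route' is the direct object of 'show'. The gap is right after 'show'.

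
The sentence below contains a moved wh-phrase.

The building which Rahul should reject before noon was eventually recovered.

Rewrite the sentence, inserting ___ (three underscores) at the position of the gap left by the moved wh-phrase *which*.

The building which Rahul should reject ___ before noon was eventually recovered.

The filler 'which' is interpreted as the direct object of 'reject'. The gap is right after 'reject'.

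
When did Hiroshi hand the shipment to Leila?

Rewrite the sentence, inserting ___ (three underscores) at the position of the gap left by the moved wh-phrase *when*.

When did Hiroshi hand the shipment to Leila ___?

Underlying clause: Hiroshi did hand the shipment to Leila when.
'when' functions as the temporal adjunct. The gap is right after 'Leila'.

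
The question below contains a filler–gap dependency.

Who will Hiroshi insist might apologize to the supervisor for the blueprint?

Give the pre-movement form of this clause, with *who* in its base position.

Hiroshi will insist who might apologize to the supervisor for the blueprint.

'who' functions as the subject of the clause embedded under 'insist'. Wh-movement fronts it, leaving a gap right after 'insist':
Who will Hiroshi insist ___ might apologize to the supervisor for the blueprint?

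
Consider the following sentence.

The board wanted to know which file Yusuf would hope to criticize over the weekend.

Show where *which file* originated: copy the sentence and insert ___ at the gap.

Before movement: Yusuf would hope to criticize which file over the weekend.
The filler 'which file' is interpreted as the direct object of 'criticize'. The gap is right after 'criticize'.

The board wanted to know which file Yusuf would hope to criticize ___ over the weekend.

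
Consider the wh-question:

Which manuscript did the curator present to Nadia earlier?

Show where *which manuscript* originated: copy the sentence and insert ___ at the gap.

Which manuscript did the curator present ___ to Nadia earlier?

In situ: The curator did present which manuscript to Nadia earlier.
The filler 'which manuscript' is interpreted as the direct object of 'present'. The gap is right after 'present'.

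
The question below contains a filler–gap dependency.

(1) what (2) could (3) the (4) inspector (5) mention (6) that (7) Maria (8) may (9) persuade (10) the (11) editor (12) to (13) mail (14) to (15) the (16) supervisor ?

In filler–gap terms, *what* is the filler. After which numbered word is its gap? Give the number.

13

In situ: The inspector could mention that Maria may persuade the editor to mail what to the supervisor.
The filler 'what' is interpreted as the direct object of 'mail'. Fronting leaves a gap immediately after 'mail':
What could the inspector mention that Maria may persuade the editor to mail ___ to the supervisor?
'mail' is word 13.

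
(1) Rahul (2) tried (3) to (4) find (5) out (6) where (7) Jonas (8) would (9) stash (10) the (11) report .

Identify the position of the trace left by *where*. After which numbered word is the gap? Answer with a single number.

11

Underlying clause: Jonas would stash the report where.
'where' functions as the locative complement of 'stash'. Wh-movement fronts it, leaving a gap right after 'report':
Rahul tried to find out where Jonas would stash the report ___.
'report' is word 11.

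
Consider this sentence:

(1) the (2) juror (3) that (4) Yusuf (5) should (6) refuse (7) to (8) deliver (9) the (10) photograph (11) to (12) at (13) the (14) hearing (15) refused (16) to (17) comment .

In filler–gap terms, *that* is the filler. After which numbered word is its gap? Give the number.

'that' functions as the object of the preposition 'to' (recipient of 'deliver'). It moves to the left edge, and the trace sits right after 'to':
The juror that Yusuf should refuse to deliver the photograph to ___ at the hearing refused to comment.
'to' is word 11.

11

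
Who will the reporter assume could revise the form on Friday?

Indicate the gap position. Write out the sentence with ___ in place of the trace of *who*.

Who will the reporter assume ___ could revise the form on Friday?

Underlying clause: The reporter will assume who could revise the form on Friday.
'who' is the subject of the clause embedded under 'assume'. The gap is right after 'assume'.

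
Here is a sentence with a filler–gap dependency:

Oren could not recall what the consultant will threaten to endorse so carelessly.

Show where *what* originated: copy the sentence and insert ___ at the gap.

Pre-movement form: The consultant will threaten to endorse what so carelessly.
'what' functions as the direct object of 'endorse'. The gap is right after 'endorse'.

Oren could not recall what the consultant will threaten to endorse ___ so carelessly.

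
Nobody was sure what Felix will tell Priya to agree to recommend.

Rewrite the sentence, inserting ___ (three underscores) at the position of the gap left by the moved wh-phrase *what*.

Nobody was sure what Felix will tell Priya to agree to recommend ___.

Underlying clause: Felix will tell Priya to agree to recommend what.
'what' is the direct object of 'recommend'. The gap is right after 'recommend'.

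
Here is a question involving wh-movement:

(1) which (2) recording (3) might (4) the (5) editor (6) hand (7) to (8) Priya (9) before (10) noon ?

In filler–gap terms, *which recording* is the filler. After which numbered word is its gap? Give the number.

6

Pre-movement form: The editor might hand which recording to Priya before noon.
The filler 'which recording' is interpreted as the direct object of 'hand'. It moves to the left edge, and the trace sits right after 'hand':
Which recording might the editor hand ___ to Priya before noon?
'hand' is word 6.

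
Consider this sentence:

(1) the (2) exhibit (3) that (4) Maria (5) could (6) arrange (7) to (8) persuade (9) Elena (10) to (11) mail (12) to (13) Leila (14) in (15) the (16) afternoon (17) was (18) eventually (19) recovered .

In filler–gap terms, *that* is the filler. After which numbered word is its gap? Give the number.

The filler 'that' is interpreted as the direct object of 'mail'. Wh-movement fronts it, leaving a gap right after 'mail':
The exhibit that Maria could arrange to persuade Elena to mail ___ to Leila in the afternoon was eventually recovered.
'mail' is word 11.

11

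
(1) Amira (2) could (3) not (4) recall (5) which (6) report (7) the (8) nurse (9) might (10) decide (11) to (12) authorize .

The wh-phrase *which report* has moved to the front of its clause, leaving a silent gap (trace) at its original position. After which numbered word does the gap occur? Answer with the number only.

Before movement: The nurse might decide to authorize which report.
'which report' is the direct object of 'authorize'. Wh-movement fronts it, leaving a gap right after 'authorize':
Amira could not recall which report the nurse might decide to authorize ___.
'authorize' is word 12.

12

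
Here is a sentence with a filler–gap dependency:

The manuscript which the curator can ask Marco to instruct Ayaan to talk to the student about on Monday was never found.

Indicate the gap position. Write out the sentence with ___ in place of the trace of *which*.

The manuscript which the curator can ask Marco to instruct Ayaan to talk to the student about ___ on Monday was never found.

'which' is the object of the preposition 'about'. The gap is right after 'about'.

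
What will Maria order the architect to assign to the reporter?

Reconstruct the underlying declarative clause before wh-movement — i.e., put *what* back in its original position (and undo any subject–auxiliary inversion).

The filler 'what' is interpreted as the direct object of 'assign'. Fronting leaves a gap immediately after 'assign':
What will Maria order the architect to assign ___ to the reporter?

Maria will order the architect to assign what to the reporter.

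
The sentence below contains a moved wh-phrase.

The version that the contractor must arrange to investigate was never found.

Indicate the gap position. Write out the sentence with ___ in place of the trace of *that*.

'that' functions as the direct object of 'investigate'. The gap is right after 'investigate'.

The version that the contractor must arrange to investigate ___ was never found.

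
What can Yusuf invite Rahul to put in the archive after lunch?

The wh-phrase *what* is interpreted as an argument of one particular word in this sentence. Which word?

put

Before movement: Yusuf can invite Rahul to put what in the archive after lunch.
'what' is the direct object of 'put'. It moves to the left edge, and the trace sits right after 'put':
What can Yusuf invite Rahul to put ___ in the archive after lunch?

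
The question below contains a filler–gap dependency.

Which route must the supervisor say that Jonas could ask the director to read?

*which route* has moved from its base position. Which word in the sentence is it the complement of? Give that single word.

Underlying clause: The supervisor must say that Jonas could ask the director to read which route.
The filler 'which route' is interpreted as the direct object of 'read'. Fronting leaves a gap immediately after 'read':
Which route must the supervisor say that Jonas could ask the director to read ___?

read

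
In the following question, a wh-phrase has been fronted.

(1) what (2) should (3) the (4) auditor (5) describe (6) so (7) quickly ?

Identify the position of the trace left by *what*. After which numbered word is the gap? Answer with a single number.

5

Underlying clause: The auditor should describe what so quickly.
'what' functions as the direct object of 'describe'. It moves to the left edge, and the trace sits right after 'describe':
What should the auditor describe ___ so quickly?
'describe' is word 5.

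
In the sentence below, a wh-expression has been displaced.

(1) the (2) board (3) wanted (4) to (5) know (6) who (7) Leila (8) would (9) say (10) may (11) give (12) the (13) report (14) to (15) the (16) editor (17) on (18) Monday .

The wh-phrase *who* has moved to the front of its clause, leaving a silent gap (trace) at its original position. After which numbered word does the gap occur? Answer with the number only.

Before movement: Leila would say who may give the report to the editor on Monday.
The filler 'who' is interpreted as the subject of the clause embedded under 'say'. Fronting leaves a gap immediately after 'say':
The board wanted to know who Leila would say ___ may give the report to the editor on Monday.
'say' is word 9.

9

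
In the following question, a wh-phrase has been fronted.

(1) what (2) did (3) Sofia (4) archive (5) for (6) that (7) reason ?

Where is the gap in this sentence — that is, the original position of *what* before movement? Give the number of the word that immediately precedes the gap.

Before movement: Sofia did archive what for that reason.
'what' is the direct object of 'archive'. Fronting leaves a gap immediately after 'archive':
What did Sofia archive ___ for that reason?
'archive' is word 4.

4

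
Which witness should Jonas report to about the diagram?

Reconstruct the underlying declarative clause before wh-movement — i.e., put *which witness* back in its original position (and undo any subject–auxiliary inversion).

Jonas should report to which witness about the diagram.

'which witness' functions as the object of the preposition 'to'. It moves to the left edge, and the trace sits right after 'to':
Which witness should Jonas report to ___ about the diagram?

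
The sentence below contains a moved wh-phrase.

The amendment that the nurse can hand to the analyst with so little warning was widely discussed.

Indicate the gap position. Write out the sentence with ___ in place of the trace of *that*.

The amendment that the nurse can hand ___ to the analyst with so little warning was widely discussed.

The filler 'that' is interpreted as the direct object of 'hand'. The gap is right after 'hand'.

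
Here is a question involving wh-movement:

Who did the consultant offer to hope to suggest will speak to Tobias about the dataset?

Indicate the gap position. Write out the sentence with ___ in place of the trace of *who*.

Who did the consultant offer to hope to suggest ___ will speak to Tobias about the dataset?

Underlying clause: The consultant did offer to hope to suggest who will speak to Tobias about the dataset.
'who' is the subject of the clause embedded under 'suggest'. The gap is right after 'suggest'.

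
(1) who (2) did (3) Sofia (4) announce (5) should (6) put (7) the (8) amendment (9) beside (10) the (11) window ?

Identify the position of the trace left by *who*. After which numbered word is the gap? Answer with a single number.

Pre-movement form: Sofia did announce who should put the amendment beside the window.
The filler 'who' is interpreted as the subject of the clause embedded under 'announce'. Wh-movement fronts it, leaving a gap right after 'announce':
Who did Sofia announce ___ should put the amendment beside the window?
'announce' is word 4.

4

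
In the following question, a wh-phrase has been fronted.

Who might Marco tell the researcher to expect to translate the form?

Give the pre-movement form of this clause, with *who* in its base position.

'who' functions as the direct object of 'expect'. Fronting leaves a gap immediately after 'expect':
Who might Marco tell the researcher to expect ___ to translate the form?

Marco might tell the researcher to expect who to translate the form.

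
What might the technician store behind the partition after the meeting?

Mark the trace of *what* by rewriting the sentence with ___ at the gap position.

What might the technician store ___ behind the partition after the meeting?

Before movement: The technician might store what behind the partition after the meeting.
The filler 'what' is interpreted as the direct object of 'store'. The gap is right after 'store'.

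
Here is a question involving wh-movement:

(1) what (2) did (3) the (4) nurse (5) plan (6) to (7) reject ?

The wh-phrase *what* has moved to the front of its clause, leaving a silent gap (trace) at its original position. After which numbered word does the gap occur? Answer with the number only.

7

Before movement: The nurse did plan to reject what.
'what' is the direct object of 'reject'. Wh-movement fronts it, leaving a gap right after 'reject':
What did the nurse plan to reject ___?
'reject' is word 7.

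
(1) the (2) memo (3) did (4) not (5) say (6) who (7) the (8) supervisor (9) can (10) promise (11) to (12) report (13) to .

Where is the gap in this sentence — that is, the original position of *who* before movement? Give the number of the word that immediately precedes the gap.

Pre-movement form: The supervisor can promise to report to who.
'who' functions as the object of the preposition 'to'. Wh-movement fronts it, leaving a gap right after 'to':
The memo did not say who the supervisor can promise to report to ___.
'to' is word 13.

13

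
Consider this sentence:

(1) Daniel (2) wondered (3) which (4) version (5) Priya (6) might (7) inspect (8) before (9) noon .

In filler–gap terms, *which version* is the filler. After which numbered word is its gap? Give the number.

7

Before movement: Priya might inspect which version before noon.
'which version' functions as the direct object of 'inspect'. Wh-movement fronts it, leaving a gap right after 'inspect':
Daniel wondered which version Priya might inspect ___ before noon.
'inspect' is word 7.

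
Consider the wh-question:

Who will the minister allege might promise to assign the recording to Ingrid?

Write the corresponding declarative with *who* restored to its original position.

The filler 'who' is interpreted as the subject of the clause embedded under 'allege'. It moves to the left edge, and the trace sits right after 'allege':
Who will the minister allege ___ might promise to assign the recording to Ingrid?

The minister will allege who might promise to assign the recording to Ingrid.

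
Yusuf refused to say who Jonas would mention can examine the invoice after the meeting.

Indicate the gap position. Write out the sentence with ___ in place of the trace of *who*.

In situ: Jonas would mention who can examine the invoice after the meeting.
The filler 'who' is interpreted as the subject of the clause embedded under 'mention'. The gap is right after 'mention'.

Yusuf refused to say who Jonas would mention ___ can examine the invoice after the meeting.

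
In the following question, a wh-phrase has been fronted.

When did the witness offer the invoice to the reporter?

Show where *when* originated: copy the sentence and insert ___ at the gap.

When did the witness offer the invoice to the reporter ___?

In situ: The witness did offer the invoice to the reporter when.
'when' is the temporal adjunct. The gap is right after 'reporter'.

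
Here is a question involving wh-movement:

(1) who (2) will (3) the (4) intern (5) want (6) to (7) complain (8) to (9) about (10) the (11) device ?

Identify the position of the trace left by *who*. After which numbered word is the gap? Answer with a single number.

In situ: The intern will want to complain to who about the device.
'who' functions as the object of the preposition 'to'. Wh-movement fronts it, leaving a gap right after 'to':
Who will the intern want to complain to ___ about the device?
'to' is word 8.

8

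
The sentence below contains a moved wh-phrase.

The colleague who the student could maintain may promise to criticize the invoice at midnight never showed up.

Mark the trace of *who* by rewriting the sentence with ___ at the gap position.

The colleague who the student could maintain ___ may promise to criticize the invoice at midnight never showed up.

The filler 'who' is interpreted as the subject of the clause embedded under 'maintain'. The gap is right after 'maintain'.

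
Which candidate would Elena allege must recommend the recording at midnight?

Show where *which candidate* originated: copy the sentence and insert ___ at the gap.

Which candidate would Elena allege ___ must recommend the recording at midnight?

Pre-movement form: Elena would allege which candidate must recommend the recording at midnight.
'which candidate' functions as the subject of the clause embedded under 'allege'. The gap is right after 'allege'.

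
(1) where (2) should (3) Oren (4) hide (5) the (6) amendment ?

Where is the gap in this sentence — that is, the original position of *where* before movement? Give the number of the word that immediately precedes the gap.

Before movement: Oren should hide the amendment where.
The filler 'where' is interpreted as the locative complement of 'hide'. It moves to the left edge, and the trace sits right after 'amendment':
Where should Oren hide the amendment ___?
'amendment' is word 6.

6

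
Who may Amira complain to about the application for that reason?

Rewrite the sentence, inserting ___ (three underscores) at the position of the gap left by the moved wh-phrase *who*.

Pre-movement form: Amira may complain to who about the application for that reason.
The filler 'who' is interpreted as the object of the preposition 'to'. The gap is right after 'to'.

Who may Amira complain to ___ about the application for that reason?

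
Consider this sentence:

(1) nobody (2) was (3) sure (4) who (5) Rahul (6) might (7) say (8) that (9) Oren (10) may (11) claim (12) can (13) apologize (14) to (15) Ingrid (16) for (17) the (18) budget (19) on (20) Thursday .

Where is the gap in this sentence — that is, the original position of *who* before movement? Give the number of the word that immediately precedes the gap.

11

Pre-movement form: Rahul might say that Oren may claim who can apologize to Ingrid for the budget on Thursday.
'who' is the subject of the clause embedded under 'claim'. Fronting leaves a gap immediately after 'claim':
Nobody was sure who Rahul might say that Oren may claim ___ can apologize to Ingrid for the budget on Thursday.
'claim' is word 11.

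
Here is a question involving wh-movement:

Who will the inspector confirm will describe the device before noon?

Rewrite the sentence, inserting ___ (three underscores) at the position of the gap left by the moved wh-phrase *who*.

Before movement: The inspector will confirm who will describe the device before noon.
'who' is the subject of the clause embedded under 'confirm'. The gap is right after 'confirm'.

Who will the inspector confirm ___ will describe the device before noon?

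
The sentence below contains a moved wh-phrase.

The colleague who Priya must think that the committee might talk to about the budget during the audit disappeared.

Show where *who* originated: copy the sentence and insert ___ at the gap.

'who' functions as the object of the preposition 'to'. The gap is right after 'to'.

The colleague who Priya must think that the committee might talk to ___ about the budget during the audit disappeared.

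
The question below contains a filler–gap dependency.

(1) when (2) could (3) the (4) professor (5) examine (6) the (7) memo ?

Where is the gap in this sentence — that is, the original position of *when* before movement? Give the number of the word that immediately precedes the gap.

Underlying clause: The professor could examine the memo when.
The filler 'when' is interpreted as the temporal adjunct. Wh-movement fronts it, leaving a gap right after 'memo':
When could the professor examine the memo ___?
'memo' is word 7.

7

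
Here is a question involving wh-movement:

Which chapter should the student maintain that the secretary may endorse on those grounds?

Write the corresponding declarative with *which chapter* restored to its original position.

The student should maintain that the secretary may endorse which chapter on those grounds.

'which chapter' is the direct object of 'endorse'. Fronting leaves a gap immediately after 'endorse':
Which chapter should the student maintain that the secretary may endorse ___ on those grounds?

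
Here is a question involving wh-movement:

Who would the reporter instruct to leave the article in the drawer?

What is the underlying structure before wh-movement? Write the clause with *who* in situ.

The reporter would instruct who to leave the article in the drawer.

The filler 'who' is interpreted as the direct object of 'instruct'. It moves to the left edge, and the trace sits right after 'instruct':
Who would the reporter instruct ___ to leave the article in the drawer?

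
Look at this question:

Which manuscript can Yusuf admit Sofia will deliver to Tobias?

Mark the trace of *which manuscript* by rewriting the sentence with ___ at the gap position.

Which manuscript can Yusuf admit Sofia will deliver ___ to Tobias?

Before movement: Yusuf can admit Sofia will deliver which manuscript to Tobias.
'which manuscript' functions as the direct object of 'deliver'. The gap is right after 'deliver'.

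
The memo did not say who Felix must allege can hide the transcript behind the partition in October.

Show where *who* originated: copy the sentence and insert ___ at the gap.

The memo did not say who Felix must allege ___ can hide the transcript behind the partition in October.

Underlying clause: Felix must allege who can hide the transcript behind the partition in October.
'who' functions as the subject of the clause embedded under 'allege'. The gap is right after 'allege'.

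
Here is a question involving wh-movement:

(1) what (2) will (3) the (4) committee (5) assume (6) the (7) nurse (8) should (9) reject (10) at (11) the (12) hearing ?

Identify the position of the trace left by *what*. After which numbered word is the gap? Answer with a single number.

Pre-movement form: The committee will assume the nurse should reject what at the hearing.
The filler 'what' is interpreted as the direct object of 'reject'. It moves to the left edge, and the trace sits right after 'reject':
What will the committee assume the nurse should reject ___ at the hearing?
'reject' is word 9.

9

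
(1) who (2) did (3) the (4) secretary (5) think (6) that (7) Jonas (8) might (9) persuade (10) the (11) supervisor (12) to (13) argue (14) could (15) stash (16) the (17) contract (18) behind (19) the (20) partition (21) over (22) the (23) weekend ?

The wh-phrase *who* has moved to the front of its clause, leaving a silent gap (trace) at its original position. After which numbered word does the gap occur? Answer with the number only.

Pre-movement form: The secretary did think that Jonas might persuade the supervisor to argue who could stash the contract behind the partition over the weekend.
'who' functions as the subject of the clause embedded under 'argue'. It moves to the left edge, and the trace sits right after 'argue':
Who did the secretary think that Jonas might persuade the supervisor to argue ___ could stash the contract behind the partition over the weekend?
'argue' is word 13.

13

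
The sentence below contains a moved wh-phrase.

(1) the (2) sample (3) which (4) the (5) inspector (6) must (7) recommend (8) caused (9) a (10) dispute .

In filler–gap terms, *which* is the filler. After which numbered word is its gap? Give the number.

7

'which' functions as the direct object of 'recommend'. It moves to the left edge, and the trace sits right after 'recommend':
The sample which the inspector must recommend ___ caused a dispute.
'recommend' is word 7.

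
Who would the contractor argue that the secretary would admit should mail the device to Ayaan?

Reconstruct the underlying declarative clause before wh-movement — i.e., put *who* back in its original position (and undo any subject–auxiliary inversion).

The contractor would argue that the secretary would admit who should mail the device to Ayaan.

'who' functions as the subject of the clause embedded under 'admit'. Fronting leaves a gap immediately after 'admit':
Who would the contractor argue that the secretary would admit ___ should mail the device to Ayaan?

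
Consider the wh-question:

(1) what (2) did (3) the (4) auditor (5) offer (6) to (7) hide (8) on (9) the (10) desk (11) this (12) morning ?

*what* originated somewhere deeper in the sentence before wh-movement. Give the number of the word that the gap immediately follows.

In situ: The auditor did offer to hide what on the desk this morning.
'what' is the direct object of 'hide'. Wh-movement fronts it, leaving a gap right after 'hide':
What did the auditor offer to hide ___ on the desk this morning?
'hide' is word 7.

7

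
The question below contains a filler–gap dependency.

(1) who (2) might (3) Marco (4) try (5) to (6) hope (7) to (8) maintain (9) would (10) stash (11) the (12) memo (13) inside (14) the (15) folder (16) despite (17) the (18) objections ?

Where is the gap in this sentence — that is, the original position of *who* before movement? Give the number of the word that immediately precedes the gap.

8

Before movement: Marco might try to hope to maintain who would stash the memo inside the folder despite the objections.
The filler 'who' is interpreted as the subject of the clause embedded under 'maintain'. It moves to the left edge, and the trace sits right after 'maintain':
Who might Marco try to hope to maintain ___ would stash the memo inside the folder despite the objections?
'maintain' is word 8.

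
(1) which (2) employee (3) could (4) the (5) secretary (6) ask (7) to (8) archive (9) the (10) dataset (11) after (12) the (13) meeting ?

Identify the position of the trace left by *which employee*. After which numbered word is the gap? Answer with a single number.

6

Underlying clause: The secretary could ask which employee to archive the dataset after the meeting.
'which employee' functions as the direct object of 'ask'. Wh-movement fronts it, leaving a gap right after 'ask':
Which employee could the secretary ask ___ to archive the dataset after the meeting?
'ask' is word 6.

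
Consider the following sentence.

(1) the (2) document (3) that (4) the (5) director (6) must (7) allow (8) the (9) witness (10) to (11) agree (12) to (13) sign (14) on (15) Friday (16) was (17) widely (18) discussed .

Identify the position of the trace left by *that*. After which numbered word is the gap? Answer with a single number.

The filler 'that' is interpreted as the direct object of 'sign'. Fronting leaves a gap immediately after 'sign':
The document that the director must allow the witness to agree to sign ___ on Friday was widely discussed.
'sign' is word 13.

13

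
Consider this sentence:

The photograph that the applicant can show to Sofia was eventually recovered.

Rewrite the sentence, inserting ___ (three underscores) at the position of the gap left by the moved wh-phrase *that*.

The photograph that the applicant can show ___ to Sofia was eventually recovered.

'that' is the direct object of 'show'. The gap is right after 'show'.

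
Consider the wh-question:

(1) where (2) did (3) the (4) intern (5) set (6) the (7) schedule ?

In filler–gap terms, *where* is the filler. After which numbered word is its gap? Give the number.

Before movement: The intern did set the schedule where.
'where' functions as the locative complement of 'set'. It moves to the left edge, and the trace sits right after 'schedule':
Where did the intern set the schedule ___?
'schedule' is word 7.

7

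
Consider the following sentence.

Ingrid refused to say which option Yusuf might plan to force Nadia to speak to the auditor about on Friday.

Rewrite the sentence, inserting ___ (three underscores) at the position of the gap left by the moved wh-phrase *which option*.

In situ: Yusuf might plan to force Nadia to speak to the auditor about which option on Friday.
The filler 'which option' is interpreted as the object of the preposition 'about'. The gap is right after 'about'.

Ingrid refused to say which option Yusuf might plan to force Nadia to speak to the auditor about ___ on Friday.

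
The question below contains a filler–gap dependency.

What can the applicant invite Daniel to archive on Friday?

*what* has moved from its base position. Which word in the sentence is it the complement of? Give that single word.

archive

Before movement: The applicant can invite Daniel to archive what on Friday.
'what' is the direct object of 'archive'. Fronting leaves a gap immediately after 'archive':
What can the applicant invite Daniel to archive ___ on Friday?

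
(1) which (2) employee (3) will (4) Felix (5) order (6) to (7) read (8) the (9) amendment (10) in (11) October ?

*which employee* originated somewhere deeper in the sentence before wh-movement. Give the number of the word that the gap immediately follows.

5

Pre-movement form: Felix will order which employee to read the amendment in October.
The filler 'which employee' is interpreted as the direct object of 'order'. Fronting leaves a gap immediately after 'order':
Which employee will Felix order ___ to read the amendment in October?
'order' is word 5.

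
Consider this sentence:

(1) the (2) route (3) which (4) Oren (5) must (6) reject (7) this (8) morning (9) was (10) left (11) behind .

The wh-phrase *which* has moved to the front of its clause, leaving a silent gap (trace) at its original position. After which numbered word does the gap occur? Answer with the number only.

6

The filler 'which' is interpreted as the direct object of 'reject'. Wh-movement fronts it, leaving a gap right after 'reject':
The route which Oren must reject ___ this morning was left behind.
'reject' is word 6.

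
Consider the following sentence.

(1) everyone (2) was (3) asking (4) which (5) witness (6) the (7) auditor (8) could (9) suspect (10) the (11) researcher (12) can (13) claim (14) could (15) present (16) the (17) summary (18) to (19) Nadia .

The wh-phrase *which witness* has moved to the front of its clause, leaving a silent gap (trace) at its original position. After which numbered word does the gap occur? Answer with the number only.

13

Underlying clause: The auditor could suspect the researcher can claim which witness could present the summary to Nadia.
'which witness' is the subject of the clause embedded under 'claim'. It moves to the left edge, and the trace sits right after 'claim':
Everyone was asking which witness the auditor could suspect the researcher can claim ___ could present the summary to Nadia.
'claim' is word 13.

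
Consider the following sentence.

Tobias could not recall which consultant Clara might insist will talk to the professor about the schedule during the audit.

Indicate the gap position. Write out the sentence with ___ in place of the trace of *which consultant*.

Tobias could not recall which consultant Clara might insist ___ will talk to the professor about the schedule during the audit.

In situ: Clara might insist which consultant will talk to the professor about the schedule during the audit.
The filler 'which consultant' is interpreted as the subject of the clause embedded under 'insist'. The gap is right after 'insist'.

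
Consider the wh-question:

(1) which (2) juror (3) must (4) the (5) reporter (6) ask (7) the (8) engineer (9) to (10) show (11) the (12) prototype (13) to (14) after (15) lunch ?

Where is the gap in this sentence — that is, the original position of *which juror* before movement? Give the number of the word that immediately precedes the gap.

Underlying clause: The reporter must ask the engineer to show the prototype to which juror after lunch.
'which juror' functions as the object of the preposition 'to' (recipient of 'show'). It moves to the left edge, and the trace sits right after 'to':
Which juror must the reporter ask the engineer to show the prototype to ___ after lunch?
'to' is word 13.

13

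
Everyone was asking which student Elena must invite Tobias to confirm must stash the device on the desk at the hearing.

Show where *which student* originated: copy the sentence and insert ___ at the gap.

Everyone was asking which student Elena must invite Tobias to confirm ___ must stash the device on the desk at the hearing.

Pre-movement form: Elena must invite Tobias to confirm which student must stash the device on the desk at the hearing.
The filler 'which student' is interpreted as the subject of the clause embedded under 'confirm'. The gap is right after 'confirm'.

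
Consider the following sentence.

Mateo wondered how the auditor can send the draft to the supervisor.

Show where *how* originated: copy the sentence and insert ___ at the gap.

Mateo wondered how the auditor can send the draft to the supervisor ___.

Pre-movement form: The auditor can send the draft to the supervisor how.
'how' is the manner adjunct. The gap is right after 'supervisor'.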